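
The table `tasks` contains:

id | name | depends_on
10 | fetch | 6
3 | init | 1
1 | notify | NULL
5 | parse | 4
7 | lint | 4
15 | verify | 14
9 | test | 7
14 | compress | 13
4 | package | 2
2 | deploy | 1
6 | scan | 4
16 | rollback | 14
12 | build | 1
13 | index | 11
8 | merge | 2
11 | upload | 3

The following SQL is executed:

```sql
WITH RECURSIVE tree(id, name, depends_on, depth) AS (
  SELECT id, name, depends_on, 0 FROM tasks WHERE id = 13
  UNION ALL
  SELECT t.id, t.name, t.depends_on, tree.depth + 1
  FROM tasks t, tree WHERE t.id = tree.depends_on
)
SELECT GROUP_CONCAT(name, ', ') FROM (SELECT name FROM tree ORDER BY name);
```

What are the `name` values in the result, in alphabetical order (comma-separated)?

Base: id=13 (index), depends_on=11, depth 0.
Iteration 1: join on id=11 -> upload (id 11, depends_on=3, depth 1).
Iteration 2: join on id=3 -> init (id 3, depends_on=1, depth 2).
Iteration 3: join on id=1 -> notify (id 1, depends_on=NULL, depth 3).
Iteration 4: depends_on is NULL; no match; recursion stops.

index, init, notify, upload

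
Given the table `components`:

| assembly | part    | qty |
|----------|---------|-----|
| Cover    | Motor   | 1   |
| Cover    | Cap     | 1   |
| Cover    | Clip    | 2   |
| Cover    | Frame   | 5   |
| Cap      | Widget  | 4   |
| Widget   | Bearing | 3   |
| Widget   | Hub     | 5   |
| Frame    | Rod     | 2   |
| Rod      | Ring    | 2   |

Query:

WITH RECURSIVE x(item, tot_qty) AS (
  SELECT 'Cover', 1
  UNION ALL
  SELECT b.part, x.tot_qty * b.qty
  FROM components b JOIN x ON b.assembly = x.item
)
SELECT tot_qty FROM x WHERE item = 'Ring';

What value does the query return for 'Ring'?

20

Base: (Cover, tot_qty=1).
Iteration 1: components of {Cover} -> Cap = 1*1 = 1, Clip = 1*2 = 2, Frame = 1*5 = 5, Motor = 1*1 = 1.
Iteration 2: components of {Cap,Clip,Frame,Motor} -> Rod = 5*2 = 10, Widget = 1*4 = 4.
Iteration 3: components of {Rod,Widget} -> Bearing = 4*3 = 12, Hub = 4*5 = 20, Ring = 10*2 = 20.
Iteration 4: no further components; recursion stops.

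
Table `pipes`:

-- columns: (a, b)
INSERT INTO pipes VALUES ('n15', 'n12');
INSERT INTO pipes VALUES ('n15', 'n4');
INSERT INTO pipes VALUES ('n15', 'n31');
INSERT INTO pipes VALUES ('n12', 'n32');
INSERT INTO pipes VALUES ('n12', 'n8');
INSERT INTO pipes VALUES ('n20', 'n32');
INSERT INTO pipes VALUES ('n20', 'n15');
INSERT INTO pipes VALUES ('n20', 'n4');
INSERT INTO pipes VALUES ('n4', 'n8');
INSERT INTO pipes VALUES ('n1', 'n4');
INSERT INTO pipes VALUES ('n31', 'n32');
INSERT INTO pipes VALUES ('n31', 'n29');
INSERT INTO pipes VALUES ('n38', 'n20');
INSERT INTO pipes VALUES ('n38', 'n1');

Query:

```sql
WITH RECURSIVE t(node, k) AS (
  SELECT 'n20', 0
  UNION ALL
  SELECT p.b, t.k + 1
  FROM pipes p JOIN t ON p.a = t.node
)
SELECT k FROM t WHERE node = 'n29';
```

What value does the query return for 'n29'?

3

Base: (n20, k=0).
Iteration 1: edges from {n20} -> (n15, k=1), (n32, k=1), (n4, k=1).
Iteration 2: edges from {n15,n32,n4} -> (n12, k=2), (n31, k=2), (n4, k=2), (n8, k=2).
Iteration 3: edges from {n12,n31,n4,n8} -> (n29, k=3), (n32, k=3) x2, (n8, k=3) x2. [UNION ALL keeps all 5 new rows, including repeats]
Iteration 4: no outgoing edges from {n29,n32,n8}; recursion stops.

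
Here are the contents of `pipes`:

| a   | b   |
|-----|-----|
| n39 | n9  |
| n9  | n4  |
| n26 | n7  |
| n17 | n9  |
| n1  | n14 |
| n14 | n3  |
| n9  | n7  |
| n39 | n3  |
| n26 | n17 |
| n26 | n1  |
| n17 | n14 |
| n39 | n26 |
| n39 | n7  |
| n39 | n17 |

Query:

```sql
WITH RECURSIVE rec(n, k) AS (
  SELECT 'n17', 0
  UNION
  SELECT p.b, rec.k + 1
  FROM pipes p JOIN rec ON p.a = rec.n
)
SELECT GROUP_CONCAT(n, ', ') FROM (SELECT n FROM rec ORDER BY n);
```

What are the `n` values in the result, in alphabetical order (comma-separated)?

n14, n17, n3, n4, n7, n9

Base: (n17, k=0).
Iteration 1: edges from {n17} -> (n14, k=1), (n9, k=1).
Iteration 2: edges from {n14,n9} -> (n3, k=2), (n4, k=2), (n7, k=2).
Iteration 3: no outgoing edges from {n3,n4,n7}; recursion stops.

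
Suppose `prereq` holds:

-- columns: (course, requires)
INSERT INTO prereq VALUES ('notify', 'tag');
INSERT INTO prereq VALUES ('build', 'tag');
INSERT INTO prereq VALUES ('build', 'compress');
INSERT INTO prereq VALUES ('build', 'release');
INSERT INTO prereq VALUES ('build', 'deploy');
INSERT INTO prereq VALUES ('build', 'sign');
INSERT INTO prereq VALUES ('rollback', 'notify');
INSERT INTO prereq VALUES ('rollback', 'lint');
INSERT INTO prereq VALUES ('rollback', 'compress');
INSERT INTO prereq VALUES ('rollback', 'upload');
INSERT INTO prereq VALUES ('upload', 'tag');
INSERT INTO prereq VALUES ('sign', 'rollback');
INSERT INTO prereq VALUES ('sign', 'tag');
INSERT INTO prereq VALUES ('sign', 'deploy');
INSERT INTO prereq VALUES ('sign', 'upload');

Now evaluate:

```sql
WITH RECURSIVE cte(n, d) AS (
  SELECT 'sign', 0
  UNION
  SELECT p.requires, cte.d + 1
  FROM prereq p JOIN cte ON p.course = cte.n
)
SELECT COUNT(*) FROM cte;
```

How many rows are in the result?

11

Base: (sign, d=0).
Iteration 1: edges from {sign} -> (deploy, d=1), (rollback, d=1), (tag, d=1), (upload, d=1).
Iteration 2: edges from {deploy,rollback,tag,upload} -> (compress, d=2), (lint, d=2), (notify, d=2), (tag, d=2), (upload, d=2).
Iteration 3: edges from {compress,lint,notify,tag,upload} -> (tag, d=3). [UNION drops 1 duplicate row(s)]
Iteration 4: no outgoing edges from {tag}; recursion stops.
Total rows emitted: 11.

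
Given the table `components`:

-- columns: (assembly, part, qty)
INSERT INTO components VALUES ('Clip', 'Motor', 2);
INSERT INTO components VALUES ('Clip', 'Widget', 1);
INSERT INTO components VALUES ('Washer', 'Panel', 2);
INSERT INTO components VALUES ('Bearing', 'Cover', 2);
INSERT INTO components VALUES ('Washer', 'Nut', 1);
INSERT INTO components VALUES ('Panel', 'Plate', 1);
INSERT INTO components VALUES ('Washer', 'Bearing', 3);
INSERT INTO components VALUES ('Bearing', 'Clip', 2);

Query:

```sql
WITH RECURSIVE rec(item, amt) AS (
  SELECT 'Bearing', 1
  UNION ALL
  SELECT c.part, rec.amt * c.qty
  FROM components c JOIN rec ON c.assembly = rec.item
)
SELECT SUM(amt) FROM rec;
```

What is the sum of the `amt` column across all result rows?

Base: (Bearing, amt=1).
Iteration 1: components of {Bearing} -> Clip = 1*2 = 2, Cover = 1*2 = 2.
Iteration 2: components of {Clip,Cover} -> Motor = 2*2 = 4, Widget = 2*1 = 2.
Iteration 3: no further components; recursion stops.
SUM(amt) = 1 + 2 + 2 + 4 + 2 = 11.

11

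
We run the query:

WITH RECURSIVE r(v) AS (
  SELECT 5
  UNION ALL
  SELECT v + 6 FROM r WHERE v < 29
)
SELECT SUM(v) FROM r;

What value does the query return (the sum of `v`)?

85

Base: v=5.
Iteration 1: 5 < 29 holds -> v = 5 + 6 = 11.
Iteration 2: 11 < 29 holds -> v = 11 + 6 = 17.
Iteration 3: 17 < 29 holds -> v = 17 + 6 = 23.
Iteration 4: 23 < 29 holds -> v = 23 + 6 = 29.
Iteration 5: 29 < 29 fails; recursion stops.
SUM(v) = 5 + 11 + 17 + 23 + 29 = 85.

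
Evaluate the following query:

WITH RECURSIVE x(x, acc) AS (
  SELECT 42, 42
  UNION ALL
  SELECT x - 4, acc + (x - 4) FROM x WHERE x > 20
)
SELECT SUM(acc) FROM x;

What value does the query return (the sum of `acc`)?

Base: x=42, acc=42.
Iteration 1: 42 > 20 holds -> x = 42 - 4 = 38, acc = 42 + 38 = 80.
Iteration 2: 38 > 20 holds -> x = 38 - 4 = 34, acc = 80 + 34 = 114.
Iteration 3: 34 > 20 holds -> x = 34 - 4 = 30, acc = 114 + 30 = 144.
Iteration 4: 30 > 20 holds -> x = 30 - 4 = 26, acc = 144 + 26 = 170.
Iteration 5: 26 > 20 holds -> x = 26 - 4 = 22, acc = 170 + 22 = 192.
Iteration 6: 22 > 20 holds -> x = 22 - 4 = 18, acc = 192 + 18 = 210.
Iteration 7: 18 > 20 fails; recursion stops.
SUM(acc) = 42 + 80 + 114 + 144 + 170 + 192 + 210 = 952.

952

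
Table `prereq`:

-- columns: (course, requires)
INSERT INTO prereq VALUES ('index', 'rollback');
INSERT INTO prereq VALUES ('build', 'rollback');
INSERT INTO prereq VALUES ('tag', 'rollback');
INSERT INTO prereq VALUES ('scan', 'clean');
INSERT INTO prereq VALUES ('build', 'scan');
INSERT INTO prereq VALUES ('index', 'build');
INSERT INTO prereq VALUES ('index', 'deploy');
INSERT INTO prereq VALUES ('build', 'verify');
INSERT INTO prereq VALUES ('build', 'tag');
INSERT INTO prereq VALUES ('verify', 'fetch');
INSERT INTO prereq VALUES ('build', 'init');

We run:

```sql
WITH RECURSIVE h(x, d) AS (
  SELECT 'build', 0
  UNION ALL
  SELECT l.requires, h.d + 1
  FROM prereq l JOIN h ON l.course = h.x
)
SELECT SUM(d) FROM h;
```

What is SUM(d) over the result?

11

Base: (build, d=0).
Iteration 1: edges from {build} -> (init, d=1), (rollback, d=1), (scan, d=1), (tag, d=1), (verify, d=1).
Iteration 2: edges from {init,rollback,scan,tag,verify} -> (clean, d=2), (fetch, d=2), (rollback, d=2).
Iteration 3: no outgoing edges from {clean,fetch,rollback}; recursion stops.
SUM(d) = 0 + 1 + 1 + 1 + 1 + 1 + 2 + 2 + 2 = 11.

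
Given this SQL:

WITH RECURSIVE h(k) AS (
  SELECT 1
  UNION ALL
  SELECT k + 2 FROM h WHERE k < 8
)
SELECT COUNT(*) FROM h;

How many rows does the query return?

5

Base: k=1.
Iteration 1: 1 < 8 holds -> k = 1 + 2 = 3.
Iteration 2: 3 < 8 holds -> k = 3 + 2 = 5.
Iteration 3: 5 < 8 holds -> k = 5 + 2 = 7.
Iteration 4: 7 < 8 holds -> k = 7 + 2 = 9.
Iteration 5: 9 < 8 fails; recursion stops.
Total rows emitted: 5.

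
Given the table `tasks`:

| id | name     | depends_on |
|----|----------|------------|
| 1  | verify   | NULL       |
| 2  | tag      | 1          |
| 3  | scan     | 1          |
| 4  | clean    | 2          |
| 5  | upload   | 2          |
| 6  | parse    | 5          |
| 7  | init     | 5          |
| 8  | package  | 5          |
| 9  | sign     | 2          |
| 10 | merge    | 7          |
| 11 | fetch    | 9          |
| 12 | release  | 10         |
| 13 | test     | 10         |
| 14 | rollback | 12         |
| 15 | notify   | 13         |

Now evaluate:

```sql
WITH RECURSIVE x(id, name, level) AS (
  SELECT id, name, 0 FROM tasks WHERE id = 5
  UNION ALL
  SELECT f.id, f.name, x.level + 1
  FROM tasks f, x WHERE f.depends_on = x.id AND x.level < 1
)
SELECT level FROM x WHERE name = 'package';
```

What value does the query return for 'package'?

1

Base: id=5 (upload) at level 0.
Iteration 1: rows with depends_on in {5} -> parse (id 6, level 1), init (id 7, level 1), package (id 8, level 1).
Iteration 2: level < 1 fails for all current rows; recursion stops.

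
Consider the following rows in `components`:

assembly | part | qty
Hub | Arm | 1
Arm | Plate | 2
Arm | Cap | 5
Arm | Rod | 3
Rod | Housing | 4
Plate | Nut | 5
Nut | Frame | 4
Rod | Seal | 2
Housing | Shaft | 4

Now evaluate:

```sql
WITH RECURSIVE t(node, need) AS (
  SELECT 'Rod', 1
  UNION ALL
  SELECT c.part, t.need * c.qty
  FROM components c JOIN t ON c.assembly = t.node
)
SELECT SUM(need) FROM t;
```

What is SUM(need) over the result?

23

Base: (Rod, need=1).
Iteration 1: components of {Rod} -> Housing = 1*4 = 4, Seal = 1*2 = 2.
Iteration 2: components of {Housing,Seal} -> Shaft = 4*4 = 16.
Iteration 3: no further components; recursion stops.
SUM(need) = 1 + 4 + 2 + 16 = 23.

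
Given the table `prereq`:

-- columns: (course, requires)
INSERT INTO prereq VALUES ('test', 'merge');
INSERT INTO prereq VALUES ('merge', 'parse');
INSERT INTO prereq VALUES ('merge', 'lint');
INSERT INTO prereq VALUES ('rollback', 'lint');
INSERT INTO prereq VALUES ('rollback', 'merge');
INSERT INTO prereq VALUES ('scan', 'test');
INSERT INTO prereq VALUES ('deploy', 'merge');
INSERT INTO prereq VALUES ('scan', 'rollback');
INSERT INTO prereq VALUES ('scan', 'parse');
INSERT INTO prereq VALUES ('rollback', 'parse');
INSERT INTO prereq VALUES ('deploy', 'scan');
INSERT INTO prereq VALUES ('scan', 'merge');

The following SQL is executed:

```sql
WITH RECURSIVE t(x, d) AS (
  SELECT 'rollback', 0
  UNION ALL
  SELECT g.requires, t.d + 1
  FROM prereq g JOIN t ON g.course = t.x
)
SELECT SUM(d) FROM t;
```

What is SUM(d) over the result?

7

Base: (rollback, d=0).
Iteration 1: edges from {rollback} -> (lint, d=1), (merge, d=1), (parse, d=1).
Iteration 2: edges from {lint,merge,parse} -> (lint, d=2), (parse, d=2).
Iteration 3: no outgoing edges from {lint,parse}; recursion stops.
SUM(d) = 0 + 1 + 1 + 1 + 2 + 2 = 7.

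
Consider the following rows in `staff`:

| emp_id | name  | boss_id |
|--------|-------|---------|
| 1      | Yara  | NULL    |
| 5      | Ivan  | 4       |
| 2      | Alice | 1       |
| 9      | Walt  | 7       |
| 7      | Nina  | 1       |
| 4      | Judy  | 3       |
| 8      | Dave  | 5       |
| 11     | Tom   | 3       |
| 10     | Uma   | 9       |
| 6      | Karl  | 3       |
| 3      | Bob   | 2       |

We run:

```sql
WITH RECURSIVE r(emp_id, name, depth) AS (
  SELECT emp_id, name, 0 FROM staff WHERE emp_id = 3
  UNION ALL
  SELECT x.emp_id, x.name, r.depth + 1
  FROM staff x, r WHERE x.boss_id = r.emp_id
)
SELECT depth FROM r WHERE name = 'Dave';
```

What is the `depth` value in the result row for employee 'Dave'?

Base: emp_id=3 (Bob) at depth 0.
Iteration 1: rows with boss_id in {3} -> Judy (id 4, depth 1), Karl (id 6, depth 1), Tom (id 11, depth 1).
Iteration 2: rows with boss_id in {4,6,11} -> Ivan (id 5, depth 2).
Iteration 3: rows with boss_id in {5} -> Dave (id 8, depth 3).
Iteration 4: no rows with boss_id in {8}; recursion stops.

3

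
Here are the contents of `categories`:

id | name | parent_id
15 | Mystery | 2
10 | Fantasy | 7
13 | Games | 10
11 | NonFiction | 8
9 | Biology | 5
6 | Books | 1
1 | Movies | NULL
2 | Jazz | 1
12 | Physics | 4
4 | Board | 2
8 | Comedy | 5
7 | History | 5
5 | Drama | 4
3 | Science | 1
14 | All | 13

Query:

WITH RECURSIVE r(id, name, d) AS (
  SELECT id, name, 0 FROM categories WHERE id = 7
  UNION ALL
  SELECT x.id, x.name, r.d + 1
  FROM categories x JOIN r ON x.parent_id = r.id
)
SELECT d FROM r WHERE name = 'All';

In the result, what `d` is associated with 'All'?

Base: id=7 (History) at d 0.
Iteration 1: rows with parent_id in {7} -> Fantasy (id 10, d 1).
Iteration 2: rows with parent_id in {10} -> Games (id 13, d 2).
Iteration 3: rows with parent_id in {13} -> All (id 14, d 3).
Iteration 4: no rows with parent_id in {14}; recursion stops.

3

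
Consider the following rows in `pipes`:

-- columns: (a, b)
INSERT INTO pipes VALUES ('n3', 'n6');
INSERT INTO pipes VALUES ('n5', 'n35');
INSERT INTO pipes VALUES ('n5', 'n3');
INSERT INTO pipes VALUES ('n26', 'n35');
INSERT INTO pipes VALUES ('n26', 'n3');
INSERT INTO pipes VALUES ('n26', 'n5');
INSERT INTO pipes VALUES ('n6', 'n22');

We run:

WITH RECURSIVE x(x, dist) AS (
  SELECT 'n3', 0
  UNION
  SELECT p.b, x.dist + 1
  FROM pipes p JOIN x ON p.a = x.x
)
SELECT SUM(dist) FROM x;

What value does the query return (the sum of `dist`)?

3

Base: (n3, dist=0).
Iteration 1: edges from {n3} -> (n6, dist=1).
Iteration 2: edges from {n6} -> (n22, dist=2).
Iteration 3: no outgoing edges from {n22}; recursion stops.
SUM(dist) = 0 + 1 + 2 = 3.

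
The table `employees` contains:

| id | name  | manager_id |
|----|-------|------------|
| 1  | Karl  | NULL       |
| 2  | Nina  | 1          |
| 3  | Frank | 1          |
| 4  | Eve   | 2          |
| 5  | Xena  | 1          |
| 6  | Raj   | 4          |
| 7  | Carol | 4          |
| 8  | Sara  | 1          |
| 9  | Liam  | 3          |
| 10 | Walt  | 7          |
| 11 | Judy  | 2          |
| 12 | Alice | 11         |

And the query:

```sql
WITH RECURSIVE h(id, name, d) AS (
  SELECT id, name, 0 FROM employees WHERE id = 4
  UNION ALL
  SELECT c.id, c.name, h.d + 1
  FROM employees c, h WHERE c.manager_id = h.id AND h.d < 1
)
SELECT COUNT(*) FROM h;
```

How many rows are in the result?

3

Base: id=4 (Eve) at d 0.
Iteration 1: rows with manager_id in {4} -> Raj (id 6, d 1), Carol (id 7, d 1).
Iteration 2: d < 1 fails for all current rows; recursion stops.
Total rows emitted: 3.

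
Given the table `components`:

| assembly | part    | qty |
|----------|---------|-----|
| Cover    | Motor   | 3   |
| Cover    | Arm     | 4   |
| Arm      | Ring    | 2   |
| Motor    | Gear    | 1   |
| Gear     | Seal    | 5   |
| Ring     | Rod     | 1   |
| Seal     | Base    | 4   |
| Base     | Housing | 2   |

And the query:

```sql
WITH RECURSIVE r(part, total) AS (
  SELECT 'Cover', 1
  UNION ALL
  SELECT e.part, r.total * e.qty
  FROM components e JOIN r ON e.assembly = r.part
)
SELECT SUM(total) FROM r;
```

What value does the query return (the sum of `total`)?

222

Base: (Cover, total=1).
Iteration 1: components of {Cover} -> Arm = 1*4 = 4, Motor = 1*3 = 3.
Iteration 2: components of {Arm,Motor} -> Gear = 3*1 = 3, Ring = 4*2 = 8.
Iteration 3: components of {Gear,Ring} -> Rod = 8*1 = 8, Seal = 3*5 = 15.
Iteration 4: components of {Rod,Seal} -> Base = 15*4 = 60.
Iteration 5: components of {Base} -> Housing = 60*2 = 120.
Iteration 6: no further components; recursion stops.
SUM(total) = 1 + 3 + 4 + 3 + 8 + 15 + 8 + 60 + 120 = 222.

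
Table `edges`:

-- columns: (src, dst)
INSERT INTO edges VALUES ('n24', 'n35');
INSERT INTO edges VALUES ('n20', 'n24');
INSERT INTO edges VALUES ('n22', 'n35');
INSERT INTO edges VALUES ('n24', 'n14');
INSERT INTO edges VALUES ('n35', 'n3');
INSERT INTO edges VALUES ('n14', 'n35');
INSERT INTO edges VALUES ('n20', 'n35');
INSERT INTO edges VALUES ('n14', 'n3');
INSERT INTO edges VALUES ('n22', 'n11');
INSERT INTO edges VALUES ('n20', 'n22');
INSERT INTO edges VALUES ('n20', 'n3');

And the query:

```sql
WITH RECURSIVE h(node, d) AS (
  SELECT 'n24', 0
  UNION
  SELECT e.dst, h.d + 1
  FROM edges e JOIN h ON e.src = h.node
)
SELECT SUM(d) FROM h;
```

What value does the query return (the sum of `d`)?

Base: (n24, d=0).
Iteration 1: edges from {n24} -> (n14, d=1), (n35, d=1).
Iteration 2: edges from {n14,n35} -> (n3, d=2), (n35, d=2). [UNION drops 1 duplicate row(s)]
Iteration 3: edges from {n3,n35} -> (n3, d=3).
Iteration 4: no outgoing edges from {n3}; recursion stops.
SUM(d) = 0 + 1 + 1 + 2 + 2 + 3 = 9.

9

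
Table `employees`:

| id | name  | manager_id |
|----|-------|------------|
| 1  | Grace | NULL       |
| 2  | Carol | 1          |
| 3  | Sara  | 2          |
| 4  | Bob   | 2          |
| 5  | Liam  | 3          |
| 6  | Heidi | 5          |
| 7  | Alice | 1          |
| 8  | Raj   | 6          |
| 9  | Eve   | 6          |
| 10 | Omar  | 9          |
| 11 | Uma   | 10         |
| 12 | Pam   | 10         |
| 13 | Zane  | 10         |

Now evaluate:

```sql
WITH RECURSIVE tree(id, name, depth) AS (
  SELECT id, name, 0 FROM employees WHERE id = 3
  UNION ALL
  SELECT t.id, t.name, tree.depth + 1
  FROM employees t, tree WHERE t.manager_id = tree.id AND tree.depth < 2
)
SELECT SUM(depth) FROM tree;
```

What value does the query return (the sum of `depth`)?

Base: id=3 (Sara) at depth 0.
Iteration 1: rows with manager_id in {3} -> Liam (id 5, depth 1).
Iteration 2: rows with manager_id in {5} -> Heidi (id 6, depth 2).
Iteration 3: depth < 2 fails for all current rows; recursion stops.
SUM(depth) = 0 + 1 + 2 = 3.

3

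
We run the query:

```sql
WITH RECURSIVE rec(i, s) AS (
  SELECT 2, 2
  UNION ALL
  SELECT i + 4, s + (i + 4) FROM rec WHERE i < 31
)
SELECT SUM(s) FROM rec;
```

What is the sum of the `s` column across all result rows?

570

Base: i=2, s=2.
Iteration 1: 2 < 31 holds -> i = 2 + 4 = 6, s = 2 + 6 = 8.
Iteration 2: 6 < 31 holds -> i = 6 + 4 = 10, s = 8 + 10 = 18.
Iteration 3: 10 < 31 holds -> i = 10 + 4 = 14, s = 18 + 14 = 32.
Iteration 4: 14 < 31 holds -> i = 14 + 4 = 18, s = 32 + 18 = 50.
Iteration 5: 18 < 31 holds -> i = 18 + 4 = 22, s = 50 + 22 = 72.
Iteration 6: 22 < 31 holds -> i = 22 + 4 = 26, s = 72 + 26 = 98.
Iteration 7: 26 < 31 holds -> i = 26 + 4 = 30, s = 98 + 30 = 128.
Iteration 8: 30 < 31 holds -> i = 30 + 4 = 34, s = 128 + 34 = 162.
Iteration 9: 34 < 31 fails; recursion stops.
SUM(s) = 2 + 8 + 18 + 32 + 50 + 72 + 98 + 128 + 162 = 570.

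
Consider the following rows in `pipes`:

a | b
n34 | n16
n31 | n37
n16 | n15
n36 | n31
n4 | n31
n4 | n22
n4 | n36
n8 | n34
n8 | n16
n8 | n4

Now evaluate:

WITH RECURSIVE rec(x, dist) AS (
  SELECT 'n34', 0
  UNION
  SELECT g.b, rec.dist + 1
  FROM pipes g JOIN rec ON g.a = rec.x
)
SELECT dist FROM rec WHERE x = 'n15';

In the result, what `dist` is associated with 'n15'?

Base: (n34, dist=0).
Iteration 1: edges from {n34} -> (n16, dist=1).
Iteration 2: edges from {n16} -> (n15, dist=2).
Iteration 3: no outgoing edges from {n15}; recursion stops.

2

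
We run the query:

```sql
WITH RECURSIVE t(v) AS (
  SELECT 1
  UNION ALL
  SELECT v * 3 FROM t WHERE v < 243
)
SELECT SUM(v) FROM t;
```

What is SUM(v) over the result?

Base: v=1.
Iteration 1: 1 < 243 holds -> v = 1 * 3 = 3.
Iteration 2: 3 < 243 holds -> v = 3 * 3 = 9.
Iteration 3: 9 < 243 holds -> v = 9 * 3 = 27.
Iteration 4: 27 < 243 holds -> v = 27 * 3 = 81.
Iteration 5: 81 < 243 holds -> v = 81 * 3 = 243.
Iteration 6: 243 < 243 fails; recursion stops.
SUM(v) = 1 + 3 + 9 + 27 + 81 + 243 = 364.

364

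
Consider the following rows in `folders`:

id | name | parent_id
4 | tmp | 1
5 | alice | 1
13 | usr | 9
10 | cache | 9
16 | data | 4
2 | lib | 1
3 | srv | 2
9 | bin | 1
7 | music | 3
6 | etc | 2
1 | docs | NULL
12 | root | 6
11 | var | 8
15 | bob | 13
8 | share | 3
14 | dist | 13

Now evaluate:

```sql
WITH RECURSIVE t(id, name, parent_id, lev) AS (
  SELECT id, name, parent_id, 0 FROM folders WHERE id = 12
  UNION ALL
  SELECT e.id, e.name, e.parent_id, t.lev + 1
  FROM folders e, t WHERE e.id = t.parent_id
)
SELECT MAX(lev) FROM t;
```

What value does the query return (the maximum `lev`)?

3

Base: id=12 (root), parent_id=6, lev 0.
Iteration 1: join on id=6 -> etc (id 6, parent_id=2, lev 1).
Iteration 2: join on id=2 -> lib (id 2, parent_id=1, lev 2).
Iteration 3: join on id=1 -> docs (id 1, parent_id=NULL, lev 3).
Iteration 4: parent_id is NULL; no match; recursion stops.
lev values: 0, 1, 2, 3; the maximum is 3.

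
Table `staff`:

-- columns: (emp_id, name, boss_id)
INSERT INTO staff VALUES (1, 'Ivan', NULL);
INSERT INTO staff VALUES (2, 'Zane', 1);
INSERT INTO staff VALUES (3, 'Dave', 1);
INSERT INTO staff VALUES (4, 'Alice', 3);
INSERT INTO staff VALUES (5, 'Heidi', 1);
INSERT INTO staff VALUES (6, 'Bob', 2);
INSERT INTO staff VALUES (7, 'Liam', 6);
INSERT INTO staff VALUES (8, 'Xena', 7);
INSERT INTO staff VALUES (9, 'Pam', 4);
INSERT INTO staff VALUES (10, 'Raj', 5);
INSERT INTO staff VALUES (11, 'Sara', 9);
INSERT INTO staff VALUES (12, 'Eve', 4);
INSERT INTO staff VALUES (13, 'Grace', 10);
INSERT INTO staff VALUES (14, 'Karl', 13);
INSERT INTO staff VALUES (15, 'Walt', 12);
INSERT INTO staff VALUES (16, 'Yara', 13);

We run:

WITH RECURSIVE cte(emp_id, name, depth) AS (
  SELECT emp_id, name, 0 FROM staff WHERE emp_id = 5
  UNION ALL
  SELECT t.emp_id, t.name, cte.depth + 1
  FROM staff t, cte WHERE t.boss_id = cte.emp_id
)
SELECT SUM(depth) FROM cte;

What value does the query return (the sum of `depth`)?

9

Base: emp_id=5 (Heidi) at depth 0.
Iteration 1: rows with boss_id in {5} -> Raj (id 10, depth 1).
Iteration 2: rows with boss_id in {10} -> Grace (id 13, depth 2).
Iteration 3: rows with boss_id in {13} -> Karl (id 14, depth 3), Yara (id 16, depth 3).
Iteration 4: no rows with boss_id in {14,16}; recursion stops.
SUM(depth) = 0 + 1 + 2 + 3 + 3 = 9.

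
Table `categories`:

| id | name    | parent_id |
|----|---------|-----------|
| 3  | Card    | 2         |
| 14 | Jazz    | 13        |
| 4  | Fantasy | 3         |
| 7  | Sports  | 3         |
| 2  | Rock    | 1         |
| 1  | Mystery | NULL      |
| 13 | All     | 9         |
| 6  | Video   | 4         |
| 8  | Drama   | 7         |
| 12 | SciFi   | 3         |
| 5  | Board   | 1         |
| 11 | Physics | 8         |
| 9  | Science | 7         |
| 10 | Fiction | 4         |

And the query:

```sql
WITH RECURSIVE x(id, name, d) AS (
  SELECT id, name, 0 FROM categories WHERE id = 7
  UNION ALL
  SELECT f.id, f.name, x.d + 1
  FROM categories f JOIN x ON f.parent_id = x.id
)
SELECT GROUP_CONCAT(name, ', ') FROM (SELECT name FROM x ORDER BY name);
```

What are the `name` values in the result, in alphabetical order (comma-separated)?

Base: id=7 (Sports) at d 0.
Iteration 1: rows with parent_id in {7} -> Drama (id 8, d 1), Science (id 9, d 1).
Iteration 2: rows with parent_id in {8,9} -> Physics (id 11, d 2), All (id 13, d 2).
Iteration 3: rows with parent_id in {11,13} -> Jazz (id 14, d 3).
Iteration 4: no rows with parent_id in {14}; recursion stops.

All, Drama, Jazz, Physics, Science, Sports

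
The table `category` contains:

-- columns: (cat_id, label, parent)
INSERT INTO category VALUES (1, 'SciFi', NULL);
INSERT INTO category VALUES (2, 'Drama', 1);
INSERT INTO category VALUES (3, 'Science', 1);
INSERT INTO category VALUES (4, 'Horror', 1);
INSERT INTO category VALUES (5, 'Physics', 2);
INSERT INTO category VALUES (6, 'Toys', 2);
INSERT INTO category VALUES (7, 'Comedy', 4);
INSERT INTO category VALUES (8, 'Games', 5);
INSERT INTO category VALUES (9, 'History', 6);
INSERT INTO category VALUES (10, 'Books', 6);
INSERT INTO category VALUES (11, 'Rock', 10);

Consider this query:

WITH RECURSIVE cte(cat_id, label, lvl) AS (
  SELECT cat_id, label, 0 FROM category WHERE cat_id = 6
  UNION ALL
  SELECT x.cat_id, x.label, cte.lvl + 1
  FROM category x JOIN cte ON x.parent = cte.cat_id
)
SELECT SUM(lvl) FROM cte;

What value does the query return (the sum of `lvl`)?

Base: cat_id=6 (Toys) at lvl 0.
Iteration 1: rows with parent in {6} -> History (id 9, lvl 1), Books (id 10, lvl 1).
Iteration 2: rows with parent in {9,10} -> Rock (id 11, lvl 2).
Iteration 3: no rows with parent in {11}; recursion stops.
SUM(lvl) = 0 + 1 + 1 + 2 = 4.

4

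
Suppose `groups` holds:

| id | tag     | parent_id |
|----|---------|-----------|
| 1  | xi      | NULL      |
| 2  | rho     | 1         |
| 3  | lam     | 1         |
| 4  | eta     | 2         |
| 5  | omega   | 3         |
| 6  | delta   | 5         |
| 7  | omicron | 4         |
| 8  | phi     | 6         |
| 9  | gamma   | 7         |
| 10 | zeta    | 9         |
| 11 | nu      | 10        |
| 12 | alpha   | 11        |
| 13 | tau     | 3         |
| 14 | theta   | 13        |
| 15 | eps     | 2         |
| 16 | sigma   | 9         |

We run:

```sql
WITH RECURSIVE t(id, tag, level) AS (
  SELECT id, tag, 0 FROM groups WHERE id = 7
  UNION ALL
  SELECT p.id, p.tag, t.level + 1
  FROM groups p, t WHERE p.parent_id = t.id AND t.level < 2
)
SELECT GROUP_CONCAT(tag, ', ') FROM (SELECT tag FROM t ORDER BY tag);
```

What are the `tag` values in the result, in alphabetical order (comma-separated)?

gamma, omicron, sigma, zeta

Base: id=7 (omicron) at level 0.
Iteration 1: rows with parent_id in {7} -> gamma (id 9, level 1).
Iteration 2: rows with parent_id in {9} -> zeta (id 10, level 2), sigma (id 16, level 2).
Iteration 3: level < 2 fails for all current rows; recursion stops.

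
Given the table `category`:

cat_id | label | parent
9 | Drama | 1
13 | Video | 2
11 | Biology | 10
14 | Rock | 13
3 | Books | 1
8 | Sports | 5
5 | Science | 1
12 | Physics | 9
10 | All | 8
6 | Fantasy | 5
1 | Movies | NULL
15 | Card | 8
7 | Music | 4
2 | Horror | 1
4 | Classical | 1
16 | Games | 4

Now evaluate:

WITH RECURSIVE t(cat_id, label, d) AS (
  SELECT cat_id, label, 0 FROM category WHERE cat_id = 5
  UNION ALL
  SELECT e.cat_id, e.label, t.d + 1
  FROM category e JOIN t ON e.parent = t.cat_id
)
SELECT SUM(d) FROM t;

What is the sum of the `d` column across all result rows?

Base: cat_id=5 (Science) at d 0.
Iteration 1: rows with parent in {5} -> Fantasy (id 6, d 1), Sports (id 8, d 1).
Iteration 2: rows with parent in {6,8} -> All (id 10, d 2), Card (id 15, d 2).
Iteration 3: rows with parent in {10,15} -> Biology (id 11, d 3).
Iteration 4: no rows with parent in {11}; recursion stops.
SUM(d) = 0 + 1 + 1 + 2 + 2 + 3 = 9.

9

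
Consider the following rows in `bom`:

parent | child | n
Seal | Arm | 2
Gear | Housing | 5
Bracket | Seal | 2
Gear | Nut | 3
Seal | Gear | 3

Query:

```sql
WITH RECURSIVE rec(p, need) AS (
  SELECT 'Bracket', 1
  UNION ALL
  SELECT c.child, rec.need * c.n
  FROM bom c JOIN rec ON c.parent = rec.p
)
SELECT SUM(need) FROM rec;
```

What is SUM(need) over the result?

Base: (Bracket, need=1).
Iteration 1: components of {Bracket} -> Seal = 1*2 = 2.
Iteration 2: components of {Seal} -> Arm = 2*2 = 4, Gear = 2*3 = 6.
Iteration 3: components of {Arm,Gear} -> Housing = 6*5 = 30, Nut = 6*3 = 18.
Iteration 4: no further components; recursion stops.
SUM(need) = 1 + 2 + 4 + 6 + 18 + 30 = 61.

61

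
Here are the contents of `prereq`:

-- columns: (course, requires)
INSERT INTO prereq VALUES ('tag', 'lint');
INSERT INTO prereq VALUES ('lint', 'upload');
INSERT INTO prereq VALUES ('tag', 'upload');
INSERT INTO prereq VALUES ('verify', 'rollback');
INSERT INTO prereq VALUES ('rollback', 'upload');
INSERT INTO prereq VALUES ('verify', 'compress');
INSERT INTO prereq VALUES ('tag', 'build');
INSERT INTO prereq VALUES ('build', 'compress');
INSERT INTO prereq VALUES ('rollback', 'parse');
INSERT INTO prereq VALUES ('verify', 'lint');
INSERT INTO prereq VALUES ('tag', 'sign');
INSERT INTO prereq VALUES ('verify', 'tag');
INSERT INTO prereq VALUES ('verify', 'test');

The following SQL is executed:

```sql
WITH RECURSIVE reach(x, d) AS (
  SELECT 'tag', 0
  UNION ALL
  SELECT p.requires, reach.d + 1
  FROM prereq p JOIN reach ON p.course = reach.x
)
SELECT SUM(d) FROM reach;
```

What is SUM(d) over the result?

8

Base: (tag, d=0).
Iteration 1: edges from {tag} -> (build, d=1), (lint, d=1), (sign, d=1), (upload, d=1).
Iteration 2: edges from {build,lint,sign,upload} -> (compress, d=2), (upload, d=2).
Iteration 3: no outgoing edges from {compress,upload}; recursion stops.
SUM(d) = 0 + 1 + 1 + 1 + 1 + 2 + 2 = 8.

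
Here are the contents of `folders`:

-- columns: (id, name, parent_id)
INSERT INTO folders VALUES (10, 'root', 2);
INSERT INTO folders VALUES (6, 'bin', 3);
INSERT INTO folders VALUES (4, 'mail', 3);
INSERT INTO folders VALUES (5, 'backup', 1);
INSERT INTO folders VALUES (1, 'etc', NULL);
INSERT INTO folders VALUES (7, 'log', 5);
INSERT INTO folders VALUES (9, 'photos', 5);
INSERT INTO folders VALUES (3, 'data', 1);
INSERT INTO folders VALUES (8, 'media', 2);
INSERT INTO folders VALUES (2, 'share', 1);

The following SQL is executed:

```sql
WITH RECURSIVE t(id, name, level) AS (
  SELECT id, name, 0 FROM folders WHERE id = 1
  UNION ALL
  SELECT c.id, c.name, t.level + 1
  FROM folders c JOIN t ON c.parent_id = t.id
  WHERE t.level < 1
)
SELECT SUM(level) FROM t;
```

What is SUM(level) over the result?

Base: id=1 (etc) at level 0.
Iteration 1: rows with parent_id in {1} -> share (id 2, level 1), data (id 3, level 1), backup (id 5, level 1).
Iteration 2: level < 1 fails for all current rows; recursion stops.
SUM(level) = 0 + 1 + 1 + 1 = 3.

3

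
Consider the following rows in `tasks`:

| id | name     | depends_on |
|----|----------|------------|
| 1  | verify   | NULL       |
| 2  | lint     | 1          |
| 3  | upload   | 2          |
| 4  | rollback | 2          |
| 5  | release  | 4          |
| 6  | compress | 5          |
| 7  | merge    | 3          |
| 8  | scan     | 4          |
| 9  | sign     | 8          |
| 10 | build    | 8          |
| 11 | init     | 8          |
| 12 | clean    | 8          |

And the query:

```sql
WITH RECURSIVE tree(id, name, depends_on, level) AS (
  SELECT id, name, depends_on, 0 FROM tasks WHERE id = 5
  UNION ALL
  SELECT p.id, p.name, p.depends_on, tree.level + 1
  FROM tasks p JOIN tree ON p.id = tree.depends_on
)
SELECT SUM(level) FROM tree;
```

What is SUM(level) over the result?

6

Base: id=5 (release), depends_on=4, level 0.
Iteration 1: join on id=4 -> rollback (id 4, depends_on=2, level 1).
Iteration 2: join on id=2 -> lint (id 2, depends_on=1, level 2).
Iteration 3: join on id=1 -> verify (id 1, depends_on=NULL, level 3).
Iteration 4: depends_on is NULL; no match; recursion stops.
SUM(level) = 0 + 1 + 2 + 3 = 6.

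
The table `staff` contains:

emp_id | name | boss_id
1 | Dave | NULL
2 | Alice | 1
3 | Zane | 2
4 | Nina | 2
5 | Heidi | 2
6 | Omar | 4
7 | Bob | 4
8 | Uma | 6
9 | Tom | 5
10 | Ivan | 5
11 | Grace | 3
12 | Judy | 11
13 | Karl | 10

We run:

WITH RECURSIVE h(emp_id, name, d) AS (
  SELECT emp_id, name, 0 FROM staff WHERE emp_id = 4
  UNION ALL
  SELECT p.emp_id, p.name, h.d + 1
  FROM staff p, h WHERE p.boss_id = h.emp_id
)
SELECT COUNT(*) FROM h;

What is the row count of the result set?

Base: emp_id=4 (Nina) at d 0.
Iteration 1: rows with boss_id in {4} -> Omar (id 6, d 1), Bob (id 7, d 1).
Iteration 2: rows with boss_id in {6,7} -> Uma (id 8, d 2).
Iteration 3: no rows with boss_id in {8}; recursion stops.
Total rows emitted: 4.

4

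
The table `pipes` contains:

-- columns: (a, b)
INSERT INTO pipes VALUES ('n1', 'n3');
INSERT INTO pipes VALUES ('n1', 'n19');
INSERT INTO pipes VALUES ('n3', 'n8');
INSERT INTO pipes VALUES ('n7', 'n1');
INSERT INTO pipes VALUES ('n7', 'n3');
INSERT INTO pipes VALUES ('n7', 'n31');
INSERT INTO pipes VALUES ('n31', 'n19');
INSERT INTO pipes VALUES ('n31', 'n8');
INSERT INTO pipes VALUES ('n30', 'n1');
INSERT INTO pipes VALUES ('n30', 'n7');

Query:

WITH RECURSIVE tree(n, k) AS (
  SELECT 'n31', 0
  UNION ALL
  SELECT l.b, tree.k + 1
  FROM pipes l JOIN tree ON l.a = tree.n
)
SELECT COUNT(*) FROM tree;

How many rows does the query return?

Base: (n31, k=0).
Iteration 1: edges from {n31} -> (n19, k=1), (n8, k=1).
Iteration 2: no outgoing edges from {n19,n8}; recursion stops.
Total rows emitted: 3.

3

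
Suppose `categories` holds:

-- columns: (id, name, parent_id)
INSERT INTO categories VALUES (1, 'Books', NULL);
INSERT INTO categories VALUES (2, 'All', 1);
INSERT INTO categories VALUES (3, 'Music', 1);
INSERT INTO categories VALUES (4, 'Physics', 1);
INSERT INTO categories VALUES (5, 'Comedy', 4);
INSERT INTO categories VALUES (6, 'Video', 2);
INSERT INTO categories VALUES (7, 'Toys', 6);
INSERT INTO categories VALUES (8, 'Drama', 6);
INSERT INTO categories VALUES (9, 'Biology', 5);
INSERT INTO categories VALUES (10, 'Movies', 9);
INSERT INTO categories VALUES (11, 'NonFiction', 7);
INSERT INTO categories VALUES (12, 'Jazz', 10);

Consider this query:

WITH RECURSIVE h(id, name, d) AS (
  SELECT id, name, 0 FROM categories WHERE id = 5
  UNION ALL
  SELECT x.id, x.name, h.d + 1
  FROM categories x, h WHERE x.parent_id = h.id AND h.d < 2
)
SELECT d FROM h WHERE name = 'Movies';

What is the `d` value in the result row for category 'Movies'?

2

Base: id=5 (Comedy) at d 0.
Iteration 1: rows with parent_id in {5} -> Biology (id 9, d 1).
Iteration 2: rows with parent_id in {9} -> Movies (id 10, d 2).
Iteration 3: d < 2 fails for all current rows; recursion stops.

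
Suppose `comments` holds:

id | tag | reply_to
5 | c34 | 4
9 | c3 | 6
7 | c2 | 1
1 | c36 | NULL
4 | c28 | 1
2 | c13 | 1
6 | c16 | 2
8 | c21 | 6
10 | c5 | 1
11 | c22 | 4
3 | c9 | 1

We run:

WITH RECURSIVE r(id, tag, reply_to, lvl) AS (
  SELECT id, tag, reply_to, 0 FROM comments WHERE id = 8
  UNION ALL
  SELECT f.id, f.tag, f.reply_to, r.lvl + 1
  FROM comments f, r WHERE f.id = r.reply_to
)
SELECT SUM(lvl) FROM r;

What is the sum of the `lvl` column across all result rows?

Base: id=8 (c21), reply_to=6, lvl 0.
Iteration 1: join on id=6 -> c16 (id 6, reply_to=2, lvl 1).
Iteration 2: join on id=2 -> c13 (id 2, reply_to=1, lvl 2).
Iteration 3: join on id=1 -> c36 (id 1, reply_to=NULL, lvl 3).
Iteration 4: reply_to is NULL; no match; recursion stops.
SUM(lvl) = 0 + 1 + 2 + 3 = 6.

6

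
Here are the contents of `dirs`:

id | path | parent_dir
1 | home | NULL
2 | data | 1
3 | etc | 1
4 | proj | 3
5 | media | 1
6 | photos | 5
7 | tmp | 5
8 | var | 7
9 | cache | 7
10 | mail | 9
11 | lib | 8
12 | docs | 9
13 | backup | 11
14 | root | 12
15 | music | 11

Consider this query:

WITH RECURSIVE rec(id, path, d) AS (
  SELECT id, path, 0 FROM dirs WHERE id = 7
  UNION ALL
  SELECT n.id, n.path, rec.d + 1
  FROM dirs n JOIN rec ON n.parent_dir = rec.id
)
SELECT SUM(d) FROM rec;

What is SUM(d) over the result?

Base: id=7 (tmp) at d 0.
Iteration 1: rows with parent_dir in {7} -> var (id 8, d 1), cache (id 9, d 1).
Iteration 2: rows with parent_dir in {8,9} -> mail (id 10, d 2), lib (id 11, d 2), docs (id 12, d 2).
Iteration 3: rows with parent_dir in {10,11,12} -> backup (id 13, d 3), root (id 14, d 3), music (id 15, d 3).
Iteration 4: no rows with parent_dir in {13,14,15}; recursion stops.
SUM(d) = 0 + 1 + 1 + 2 + 2 + 2 + 3 + 3 + 3 = 17.

17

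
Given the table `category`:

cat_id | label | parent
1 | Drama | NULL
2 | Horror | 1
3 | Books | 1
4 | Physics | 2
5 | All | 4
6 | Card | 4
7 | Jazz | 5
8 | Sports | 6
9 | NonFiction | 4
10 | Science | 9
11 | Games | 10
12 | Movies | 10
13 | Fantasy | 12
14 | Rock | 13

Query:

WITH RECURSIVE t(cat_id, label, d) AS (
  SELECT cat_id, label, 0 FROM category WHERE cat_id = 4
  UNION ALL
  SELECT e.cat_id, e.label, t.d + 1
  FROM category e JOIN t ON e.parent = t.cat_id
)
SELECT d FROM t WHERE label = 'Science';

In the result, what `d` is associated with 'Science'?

2

Base: cat_id=4 (Physics) at d 0.
Iteration 1: rows with parent in {4} -> All (id 5, d 1), Card (id 6, d 1), NonFiction (id 9, d 1).
Iteration 2: rows with parent in {5,6,9} -> Jazz (id 7, d 2), Sports (id 8, d 2), Science (id 10, d 2).
Iteration 3: rows with parent in {7,8,10} -> Games (id 11, d 3), Movies (id 12, d 3).
Iteration 4: rows with parent in {11,12} -> Fantasy (id 13, d 4).
Iteration 5: rows with parent in {13} -> Rock (id 14, d 5).
Iteration 6: no rows with parent in {14}; recursion stops.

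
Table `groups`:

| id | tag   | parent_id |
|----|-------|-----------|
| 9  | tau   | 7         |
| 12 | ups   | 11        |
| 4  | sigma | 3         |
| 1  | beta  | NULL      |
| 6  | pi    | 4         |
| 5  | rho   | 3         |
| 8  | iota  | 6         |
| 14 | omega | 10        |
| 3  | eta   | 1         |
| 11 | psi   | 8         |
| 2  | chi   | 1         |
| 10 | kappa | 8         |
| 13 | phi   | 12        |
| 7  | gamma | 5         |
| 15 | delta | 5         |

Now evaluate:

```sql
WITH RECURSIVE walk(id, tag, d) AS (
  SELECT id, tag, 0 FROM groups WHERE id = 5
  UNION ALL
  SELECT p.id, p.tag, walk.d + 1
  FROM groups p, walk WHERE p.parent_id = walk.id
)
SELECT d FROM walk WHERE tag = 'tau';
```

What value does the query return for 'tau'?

Base: id=5 (rho) at d 0.
Iteration 1: rows with parent_id in {5} -> gamma (id 7, d 1), delta (id 15, d 1).
Iteration 2: rows with parent_id in {7,15} -> tau (id 9, d 2).
Iteration 3: no rows with parent_id in {9}; recursion stops.

2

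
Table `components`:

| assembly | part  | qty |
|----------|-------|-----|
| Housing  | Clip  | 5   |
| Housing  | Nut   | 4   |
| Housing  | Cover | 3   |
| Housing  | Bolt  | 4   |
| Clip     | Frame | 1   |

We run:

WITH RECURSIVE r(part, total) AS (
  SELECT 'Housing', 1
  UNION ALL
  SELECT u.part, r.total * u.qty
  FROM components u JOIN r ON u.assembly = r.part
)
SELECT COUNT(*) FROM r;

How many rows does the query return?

6

Base: (Housing, total=1).
Iteration 1: components of {Housing} -> Bolt = 1*4 = 4, Clip = 1*5 = 5, Cover = 1*3 = 3, Nut = 1*4 = 4.
Iteration 2: components of {Bolt,Clip,Cover,Nut} -> Frame = 5*1 = 5.
Iteration 3: no further components; recursion stops.
Total rows emitted: 6.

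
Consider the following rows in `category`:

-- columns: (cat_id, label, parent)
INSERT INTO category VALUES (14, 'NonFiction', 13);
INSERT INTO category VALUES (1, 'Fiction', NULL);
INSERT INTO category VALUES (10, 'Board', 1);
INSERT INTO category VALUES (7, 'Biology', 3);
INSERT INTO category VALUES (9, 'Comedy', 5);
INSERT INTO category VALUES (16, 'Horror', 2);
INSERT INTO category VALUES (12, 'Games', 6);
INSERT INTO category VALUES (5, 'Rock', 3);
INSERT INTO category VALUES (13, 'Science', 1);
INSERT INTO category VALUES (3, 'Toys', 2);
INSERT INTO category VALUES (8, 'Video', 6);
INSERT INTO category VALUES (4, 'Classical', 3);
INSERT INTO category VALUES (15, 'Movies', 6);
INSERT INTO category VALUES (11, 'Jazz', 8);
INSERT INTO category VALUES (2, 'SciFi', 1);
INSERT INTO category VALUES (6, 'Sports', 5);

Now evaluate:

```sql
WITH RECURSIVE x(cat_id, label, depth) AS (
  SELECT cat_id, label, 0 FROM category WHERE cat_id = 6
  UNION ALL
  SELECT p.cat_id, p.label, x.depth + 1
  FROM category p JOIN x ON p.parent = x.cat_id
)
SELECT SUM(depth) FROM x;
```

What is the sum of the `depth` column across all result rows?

5

Base: cat_id=6 (Sports) at depth 0.
Iteration 1: rows with parent in {6} -> Video (id 8, depth 1), Games (id 12, depth 1), Movies (id 15, depth 1).
Iteration 2: rows with parent in {8,12,15} -> Jazz (id 11, depth 2).
Iteration 3: no rows with parent in {11}; recursion stops.
SUM(depth) = 0 + 1 + 1 + 1 + 2 = 5.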